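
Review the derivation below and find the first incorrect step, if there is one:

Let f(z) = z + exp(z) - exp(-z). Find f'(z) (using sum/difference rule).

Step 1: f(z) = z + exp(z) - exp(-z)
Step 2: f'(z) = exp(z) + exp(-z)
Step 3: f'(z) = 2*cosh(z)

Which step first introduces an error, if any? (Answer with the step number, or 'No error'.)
Step 2

Step 2 is incorrect due to a dropped term.
The step shows: exp(z) + exp(-z)
The correct value should be: exp(z) + 1 + exp(-z)

Explanation: A term was dropped: the term 1 was incorrectly omitted
The later steps are derived from this incorrect expression, so the error originates in Step 2.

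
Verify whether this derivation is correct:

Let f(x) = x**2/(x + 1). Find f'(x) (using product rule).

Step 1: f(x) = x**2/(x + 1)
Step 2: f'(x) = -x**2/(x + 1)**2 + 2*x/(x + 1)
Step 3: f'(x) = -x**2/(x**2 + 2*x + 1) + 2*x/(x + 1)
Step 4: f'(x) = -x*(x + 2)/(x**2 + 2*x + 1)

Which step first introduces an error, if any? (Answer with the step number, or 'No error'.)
Step 4

Step 4 is incorrect due to a sign flip.
The step shows: -x*(x + 2)/(x**2 + 2*x + 1)
The correct value should be: x*(x + 2)/(x**2 + 2*x + 1)

Explanation: The sign of the whole expression was flipped: the term x*(x + 2)/(x**2 + 2*x + 1) was incorrectly written as -x*(x + 2)/(x**2 + 2*x + 1)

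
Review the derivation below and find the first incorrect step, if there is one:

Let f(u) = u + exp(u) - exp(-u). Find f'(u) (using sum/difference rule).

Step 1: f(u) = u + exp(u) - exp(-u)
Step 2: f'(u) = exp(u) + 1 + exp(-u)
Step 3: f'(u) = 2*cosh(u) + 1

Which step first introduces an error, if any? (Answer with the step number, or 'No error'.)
No error

All steps in this derivation are correct.
The final answer f'(u) = 2*cosh(u) + 1 is valid.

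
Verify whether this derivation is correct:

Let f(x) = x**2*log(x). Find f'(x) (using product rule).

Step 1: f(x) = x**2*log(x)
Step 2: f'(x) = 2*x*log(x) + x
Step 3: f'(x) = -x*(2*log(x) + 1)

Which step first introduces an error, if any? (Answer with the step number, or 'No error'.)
Step 3

Step 3 is incorrect due to a sign flip.
The step shows: -x*(2*log(x) + 1)
The correct value should be: x*(2*log(x) + 1)

Explanation: The sign of the whole expression was flipped: the term x*(2*log(x) + 1) was incorrectly written as -x*(2*log(x) + 1)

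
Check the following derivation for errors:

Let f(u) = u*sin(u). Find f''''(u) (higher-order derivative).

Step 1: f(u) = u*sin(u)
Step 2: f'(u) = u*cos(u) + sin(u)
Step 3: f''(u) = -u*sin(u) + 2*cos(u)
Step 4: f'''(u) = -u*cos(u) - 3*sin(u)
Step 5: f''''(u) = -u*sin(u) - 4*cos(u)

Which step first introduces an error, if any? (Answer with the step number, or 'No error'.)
Step 5

Step 5 is incorrect due to a sign flip.
The step shows: -u*sin(u) - 4*cos(u)
The correct value should be: u*sin(u) - 4*cos(u)

Explanation: The sign of one term was flipped: the term u*sin(u) was incorrectly written as -u*sin(u)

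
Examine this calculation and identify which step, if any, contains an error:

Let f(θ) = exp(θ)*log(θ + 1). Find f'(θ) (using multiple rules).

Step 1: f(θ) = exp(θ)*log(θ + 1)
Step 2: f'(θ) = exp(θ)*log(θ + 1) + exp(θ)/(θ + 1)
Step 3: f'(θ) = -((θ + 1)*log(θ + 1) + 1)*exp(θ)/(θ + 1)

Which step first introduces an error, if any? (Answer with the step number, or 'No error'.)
Step 3

Step 3 is incorrect due to a sign flip.
The step shows: -((θ + 1)*log(θ + 1) + 1)*exp(θ)/(θ + 1)
The correct value should be: ((θ + 1)*log(θ + 1) + 1)*exp(θ)/(θ + 1)

Explanation: The sign of the whole expression was flipped: the term ((θ + 1)*log(θ + 1) + 1)*exp(θ)/(θ + 1) was incorrectly written as -((θ + 1)*log(θ + 1) + 1)*exp(θ)/(θ + 1)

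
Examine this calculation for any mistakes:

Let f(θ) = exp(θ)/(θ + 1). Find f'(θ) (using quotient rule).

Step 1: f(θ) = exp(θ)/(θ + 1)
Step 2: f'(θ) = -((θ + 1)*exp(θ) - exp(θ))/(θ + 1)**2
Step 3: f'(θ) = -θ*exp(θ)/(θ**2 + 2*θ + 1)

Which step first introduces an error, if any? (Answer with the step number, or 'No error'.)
Step 2

Step 2 is incorrect due to a sign flip.
The step shows: -((θ + 1)*exp(θ) - exp(θ))/(θ + 1)**2
The correct value should be: ((θ + 1)*exp(θ) - exp(θ))/(θ + 1)**2

Explanation: The sign of the whole expression was flipped: the term ((θ + 1)*exp(θ) - exp(θ))/(θ + 1)**2 was incorrectly written as -((θ + 1)*exp(θ) - exp(θ))/(θ + 1)**2
The later steps are derived from this incorrect expression, so the error originates in Step 2.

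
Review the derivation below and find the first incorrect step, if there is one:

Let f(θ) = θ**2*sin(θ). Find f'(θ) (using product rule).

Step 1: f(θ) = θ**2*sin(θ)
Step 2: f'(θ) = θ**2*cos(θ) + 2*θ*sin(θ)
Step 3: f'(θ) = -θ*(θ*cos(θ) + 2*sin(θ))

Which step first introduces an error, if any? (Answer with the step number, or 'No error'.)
Step 3

Step 3 is incorrect due to a sign flip.
The step shows: -θ*(θ*cos(θ) + 2*sin(θ))
The correct value should be: θ*(θ*cos(θ) + 2*sin(θ))

Explanation: The sign of the whole expression was flipped: the term θ*(θ*cos(θ) + 2*sin(θ)) was incorrectly written as -θ*(θ*cos(θ) + 2*sin(θ))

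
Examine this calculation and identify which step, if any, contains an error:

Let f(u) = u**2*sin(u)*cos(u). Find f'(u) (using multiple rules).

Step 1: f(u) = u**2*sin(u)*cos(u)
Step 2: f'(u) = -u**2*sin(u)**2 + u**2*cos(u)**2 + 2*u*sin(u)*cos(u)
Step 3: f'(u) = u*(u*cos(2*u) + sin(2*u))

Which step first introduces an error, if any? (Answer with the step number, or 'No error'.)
No error

All steps in this derivation are correct.
The final answer f'(u) = u*(u*cos(2*u) + sin(2*u)) is valid.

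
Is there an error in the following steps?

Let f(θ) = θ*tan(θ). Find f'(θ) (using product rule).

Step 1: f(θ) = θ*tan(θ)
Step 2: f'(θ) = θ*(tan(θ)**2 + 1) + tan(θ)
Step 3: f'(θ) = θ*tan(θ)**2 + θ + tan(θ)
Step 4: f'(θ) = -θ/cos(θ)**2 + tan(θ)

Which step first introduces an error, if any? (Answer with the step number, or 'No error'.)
Step 4

Step 4 is incorrect due to a sign flip.
The step shows: -θ/cos(θ)**2 + tan(θ)
The correct value should be: θ/cos(θ)**2 + tan(θ)

Explanation: The sign of one term was flipped: the term θ/cos(θ)**2 was incorrectly written as -θ/cos(θ)**2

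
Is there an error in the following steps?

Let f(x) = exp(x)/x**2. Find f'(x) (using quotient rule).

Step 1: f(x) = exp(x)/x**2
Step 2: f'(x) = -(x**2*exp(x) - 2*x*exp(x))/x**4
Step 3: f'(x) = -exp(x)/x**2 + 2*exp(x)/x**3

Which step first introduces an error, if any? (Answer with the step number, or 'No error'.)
Step 2

Step 2 is incorrect due to a sign flip.
The step shows: -(x**2*exp(x) - 2*x*exp(x))/x**4
The correct value should be: (x**2*exp(x) - 2*x*exp(x))/x**4

Explanation: The sign of the whole expression was flipped: the term (x**2*exp(x) - 2*x*exp(x))/x**4 was incorrectly written as -(x**2*exp(x) - 2*x*exp(x))/x**4
The later steps are derived from this incorrect expression, so the error originates in Step 2.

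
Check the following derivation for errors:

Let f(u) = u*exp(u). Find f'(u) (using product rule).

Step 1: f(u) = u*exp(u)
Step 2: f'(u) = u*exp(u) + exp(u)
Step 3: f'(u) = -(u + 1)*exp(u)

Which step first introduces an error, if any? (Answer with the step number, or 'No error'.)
Step 3

Step 3 is incorrect due to a sign flip.
The step shows: -(u + 1)*exp(u)
The correct value should be: (u + 1)*exp(u)

Explanation: The sign of the whole expression was flipped: the term (u + 1)*exp(u) was incorrectly written as -(u + 1)*exp(u)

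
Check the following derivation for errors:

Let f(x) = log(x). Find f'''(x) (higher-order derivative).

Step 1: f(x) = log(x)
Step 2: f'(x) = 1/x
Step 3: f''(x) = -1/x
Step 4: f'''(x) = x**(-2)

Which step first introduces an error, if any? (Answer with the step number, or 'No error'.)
Step 3

Step 3 is incorrect due to a wrong exponent.
The step shows: -1/x
The correct value should be: -1/x**2

Explanation: The exponent -2 on x was incorrectly written as -1: the term -1/x**2 was incorrectly written as -1/x
The later steps are derived from this incorrect expression, so the error originates in Step 3.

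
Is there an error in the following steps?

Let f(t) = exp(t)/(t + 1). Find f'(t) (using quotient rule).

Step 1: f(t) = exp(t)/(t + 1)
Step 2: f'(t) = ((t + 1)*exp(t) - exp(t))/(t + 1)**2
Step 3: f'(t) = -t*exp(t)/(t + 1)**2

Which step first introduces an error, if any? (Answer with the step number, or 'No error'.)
Step 3

Step 3 is incorrect due to a sign flip.
The step shows: -t*exp(t)/(t + 1)**2
The correct value should be: t*exp(t)/(t + 1)**2

Explanation: The sign of the whole expression was flipped: the term t*exp(t)/(t + 1)**2 was incorrectly written as -t*exp(t)/(t + 1)**2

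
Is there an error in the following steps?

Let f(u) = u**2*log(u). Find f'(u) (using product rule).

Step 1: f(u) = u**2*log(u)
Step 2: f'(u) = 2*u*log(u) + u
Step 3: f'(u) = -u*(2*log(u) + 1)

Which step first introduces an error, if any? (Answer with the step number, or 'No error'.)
Step 3

Step 3 is incorrect due to a sign flip.
The step shows: -u*(2*log(u) + 1)
The correct value should be: u*(2*log(u) + 1)

Explanation: The sign of the whole expression was flipped: the term u*(2*log(u) + 1) was incorrectly written as -u*(2*log(u) + 1)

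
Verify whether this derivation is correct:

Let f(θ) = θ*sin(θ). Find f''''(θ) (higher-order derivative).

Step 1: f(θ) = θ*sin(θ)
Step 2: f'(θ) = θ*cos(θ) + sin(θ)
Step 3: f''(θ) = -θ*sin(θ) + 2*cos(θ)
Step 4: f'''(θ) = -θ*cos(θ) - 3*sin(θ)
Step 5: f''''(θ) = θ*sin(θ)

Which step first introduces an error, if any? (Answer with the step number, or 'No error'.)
Step 5

Step 5 is incorrect due to a dropped term.
The step shows: θ*sin(θ)
The correct value should be: θ*sin(θ) - 4*cos(θ)

Explanation: A term was dropped: the term -4*cos(θ) was incorrectly omitted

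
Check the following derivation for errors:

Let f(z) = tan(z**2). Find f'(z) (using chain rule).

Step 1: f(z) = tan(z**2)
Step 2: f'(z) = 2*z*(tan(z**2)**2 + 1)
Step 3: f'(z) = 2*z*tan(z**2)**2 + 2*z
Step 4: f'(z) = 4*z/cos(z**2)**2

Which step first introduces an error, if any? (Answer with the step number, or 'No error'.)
Step 4

Step 4 is incorrect due to a wrong coefficient.
The step shows: 4*z/cos(z**2)**2
The correct value should be: 2*z/cos(z**2)**2

Explanation: The coefficient 2 was incorrectly written as 4: the term 2*z/cos(z**2)**2 was incorrectly written as 4*z/cos(z**2)**2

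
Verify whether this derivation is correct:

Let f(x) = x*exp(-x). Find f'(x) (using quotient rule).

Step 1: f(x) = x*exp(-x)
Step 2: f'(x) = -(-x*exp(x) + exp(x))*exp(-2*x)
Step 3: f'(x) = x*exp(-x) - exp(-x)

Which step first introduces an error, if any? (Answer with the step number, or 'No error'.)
Step 2

Step 2 is incorrect due to a sign flip.
The step shows: -(-x*exp(x) + exp(x))*exp(-2*x)
The correct value should be: (-x*exp(x) + exp(x))*exp(-2*x)

Explanation: The sign of the whole expression was flipped: the term (-x*exp(x) + exp(x))*exp(-2*x) was incorrectly written as -(-x*exp(x) + exp(x))*exp(-2*x)
The later steps are derived from this incorrect expression, so the error originates in Step 2.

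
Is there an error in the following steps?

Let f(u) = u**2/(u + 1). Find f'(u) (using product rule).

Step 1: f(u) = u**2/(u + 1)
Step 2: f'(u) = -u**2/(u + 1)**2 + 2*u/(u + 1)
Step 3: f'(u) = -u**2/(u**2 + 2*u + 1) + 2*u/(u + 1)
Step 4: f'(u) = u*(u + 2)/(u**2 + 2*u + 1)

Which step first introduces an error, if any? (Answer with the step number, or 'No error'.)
No error

All steps in this derivation are correct.
The final answer f'(u) = u*(u + 2)/(u**2 + 2*u + 1) is valid.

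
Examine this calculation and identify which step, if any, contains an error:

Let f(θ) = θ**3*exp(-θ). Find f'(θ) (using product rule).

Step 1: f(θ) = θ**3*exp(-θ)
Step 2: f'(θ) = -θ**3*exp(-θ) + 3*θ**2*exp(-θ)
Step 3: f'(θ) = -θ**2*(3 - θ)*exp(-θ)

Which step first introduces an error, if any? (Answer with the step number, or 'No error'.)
Step 3

Step 3 is incorrect due to a sign flip.
The step shows: -θ**2*(3 - θ)*exp(-θ)
The correct value should be: θ**2*(3 - θ)*exp(-θ)

Explanation: The sign of the whole expression was flipped: the term θ**2*(3 - θ)*exp(-θ) was incorrectly written as -θ**2*(3 - θ)*exp(-θ)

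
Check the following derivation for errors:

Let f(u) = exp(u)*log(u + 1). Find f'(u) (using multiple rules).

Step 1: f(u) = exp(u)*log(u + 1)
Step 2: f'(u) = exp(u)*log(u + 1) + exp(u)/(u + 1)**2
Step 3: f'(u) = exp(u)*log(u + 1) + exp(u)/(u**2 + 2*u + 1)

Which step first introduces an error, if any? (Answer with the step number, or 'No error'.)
Step 2

Step 2 is incorrect due to a wrong exponent.
The step shows: exp(u)*log(u + 1) + exp(u)/(u + 1)**2
The correct value should be: exp(u)*log(u + 1) + exp(u)/(u + 1)

Explanation: The exponent -1 on u + 1 was incorrectly written as -2: the term exp(u)/(u + 1) was incorrectly written as exp(u)/(u + 1)**2
The later steps are derived from this incorrect expression, so the error originates in Step 2.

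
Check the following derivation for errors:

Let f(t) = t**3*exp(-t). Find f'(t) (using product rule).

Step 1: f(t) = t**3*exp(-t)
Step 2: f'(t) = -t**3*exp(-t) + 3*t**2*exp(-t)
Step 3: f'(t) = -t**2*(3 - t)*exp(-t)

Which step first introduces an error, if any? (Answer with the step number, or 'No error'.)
Step 3

Step 3 is incorrect due to a sign flip.
The step shows: -t**2*(3 - t)*exp(-t)
The correct value should be: t**2*(3 - t)*exp(-t)

Explanation: The sign of the whole expression was flipped: the term t**2*(3 - t)*exp(-t) was incorrectly written as -t**2*(3 - t)*exp(-t)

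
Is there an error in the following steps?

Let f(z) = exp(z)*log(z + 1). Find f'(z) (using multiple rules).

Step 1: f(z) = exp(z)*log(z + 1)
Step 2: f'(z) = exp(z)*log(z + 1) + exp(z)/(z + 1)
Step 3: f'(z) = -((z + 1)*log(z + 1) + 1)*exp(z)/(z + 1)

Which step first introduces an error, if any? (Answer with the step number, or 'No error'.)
Step 3

Step 3 is incorrect due to a sign flip.
The step shows: -((z + 1)*log(z + 1) + 1)*exp(z)/(z + 1)
The correct value should be: ((z + 1)*log(z + 1) + 1)*exp(z)/(z + 1)

Explanation: The sign of the whole expression was flipped: the term ((z + 1)*log(z + 1) + 1)*exp(z)/(z + 1) was incorrectly written as -((z + 1)*log(z + 1) + 1)*exp(z)/(z + 1)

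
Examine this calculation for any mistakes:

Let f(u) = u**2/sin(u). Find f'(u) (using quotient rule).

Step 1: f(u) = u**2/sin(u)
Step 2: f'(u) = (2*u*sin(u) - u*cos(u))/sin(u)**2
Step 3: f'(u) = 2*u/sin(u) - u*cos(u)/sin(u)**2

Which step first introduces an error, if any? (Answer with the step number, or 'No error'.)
Step 2

Step 2 is incorrect due to a wrong exponent.
The step shows: (2*u*sin(u) - u*cos(u))/sin(u)**2
The correct value should be: (-u**2*cos(u) + 2*u*sin(u))/sin(u)**2

Explanation: The exponent 2 on u was incorrectly written as 1: the term (-u**2*cos(u) + 2*u*sin(u))/sin(u)**2 was incorrectly written as (2*u*sin(u) - u*cos(u))/sin(u)**2
The later steps are derived from this incorrect expression, so the error originates in Step 2.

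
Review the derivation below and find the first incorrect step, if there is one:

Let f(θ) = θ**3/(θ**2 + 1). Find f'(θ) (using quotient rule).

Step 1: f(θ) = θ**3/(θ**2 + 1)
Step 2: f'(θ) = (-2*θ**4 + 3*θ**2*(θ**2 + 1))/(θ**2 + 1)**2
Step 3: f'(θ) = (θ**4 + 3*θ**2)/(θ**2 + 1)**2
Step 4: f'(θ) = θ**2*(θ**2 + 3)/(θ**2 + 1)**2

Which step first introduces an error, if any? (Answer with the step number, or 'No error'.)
No error

All steps in this derivation are correct.
The final answer f'(θ) = θ**2*(θ**2 + 3)/(θ**2 + 1)**2 is valid.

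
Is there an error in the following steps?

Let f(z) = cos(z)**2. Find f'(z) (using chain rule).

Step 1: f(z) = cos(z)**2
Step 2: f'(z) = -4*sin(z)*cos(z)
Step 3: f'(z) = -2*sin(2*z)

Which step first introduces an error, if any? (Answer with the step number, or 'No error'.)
Step 2

Step 2 is incorrect due to a wrong coefficient.
The step shows: -4*sin(z)*cos(z)
The correct value should be: -2*sin(z)*cos(z)

Explanation: The coefficient -2 was incorrectly written as -4: the term -2*sin(z)*cos(z) was incorrectly written as -4*sin(z)*cos(z)
The later steps are derived from this incorrect expression, so the error originates in Step 2.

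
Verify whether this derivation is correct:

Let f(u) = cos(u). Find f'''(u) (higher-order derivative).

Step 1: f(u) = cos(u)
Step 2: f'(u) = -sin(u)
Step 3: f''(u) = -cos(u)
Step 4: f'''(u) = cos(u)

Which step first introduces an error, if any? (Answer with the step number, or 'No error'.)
Step 4

Step 4 is incorrect due to a wrong trig function.
The step shows: cos(u)
The correct value should be: sin(u)

Explanation: sin(u) was incorrectly written as cos(u): the term sin(u) was incorrectly written as cos(u)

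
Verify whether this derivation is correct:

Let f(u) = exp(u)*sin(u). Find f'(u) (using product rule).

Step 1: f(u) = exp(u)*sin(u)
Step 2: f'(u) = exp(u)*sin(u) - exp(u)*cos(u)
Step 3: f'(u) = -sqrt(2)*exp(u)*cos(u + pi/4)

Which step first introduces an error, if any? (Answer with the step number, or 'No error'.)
Step 2

Step 2 is incorrect due to a sign flip.
The step shows: exp(u)*sin(u) - exp(u)*cos(u)
The correct value should be: exp(u)*sin(u) + exp(u)*cos(u)

Explanation: The sign of one term was flipped: the term exp(u)*cos(u) was incorrectly written as -exp(u)*cos(u)
The later steps are derived from this incorrect expression, so the error originates in Step 2.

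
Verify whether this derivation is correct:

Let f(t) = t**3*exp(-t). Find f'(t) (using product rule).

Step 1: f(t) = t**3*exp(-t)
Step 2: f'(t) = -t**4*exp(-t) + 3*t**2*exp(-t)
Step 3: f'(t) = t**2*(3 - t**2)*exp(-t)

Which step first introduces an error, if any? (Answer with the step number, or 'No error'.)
Step 2

Step 2 is incorrect due to a wrong exponent.
The step shows: -t**4*exp(-t) + 3*t**2*exp(-t)
The correct value should be: -t**3*exp(-t) + 3*t**2*exp(-t)

Explanation: The exponent 3 on t was incorrectly written as 4: the term -t**3*exp(-t) was incorrectly written as -t**4*exp(-t)
The later steps are derived from this incorrect expression, so the error originates in Step 2.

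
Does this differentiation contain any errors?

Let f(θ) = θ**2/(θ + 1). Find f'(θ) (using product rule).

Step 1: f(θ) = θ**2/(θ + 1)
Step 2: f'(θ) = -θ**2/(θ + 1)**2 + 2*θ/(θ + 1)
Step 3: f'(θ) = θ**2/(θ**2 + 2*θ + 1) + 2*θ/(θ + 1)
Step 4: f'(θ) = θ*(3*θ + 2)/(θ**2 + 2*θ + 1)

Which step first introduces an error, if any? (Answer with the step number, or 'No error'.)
Step 3

Step 3 is incorrect due to a sign flip.
The step shows: θ**2/(θ**2 + 2*θ + 1) + 2*θ/(θ + 1)
The correct value should be: -θ**2/(θ**2 + 2*θ + 1) + 2*θ/(θ + 1)

Explanation: The sign of one term was flipped: the term -θ**2/(θ**2 + 2*θ + 1) was incorrectly written as θ**2/(θ**2 + 2*θ + 1)
The later steps are derived from this incorrect expression, so the error originates in Step 3.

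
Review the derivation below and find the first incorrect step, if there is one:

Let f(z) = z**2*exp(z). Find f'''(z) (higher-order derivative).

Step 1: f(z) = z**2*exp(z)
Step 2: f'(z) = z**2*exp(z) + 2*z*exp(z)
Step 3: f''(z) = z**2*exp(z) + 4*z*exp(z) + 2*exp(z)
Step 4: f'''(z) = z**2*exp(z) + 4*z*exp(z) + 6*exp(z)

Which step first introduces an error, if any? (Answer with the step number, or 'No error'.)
Step 4

Step 4 is incorrect due to a wrong coefficient.
The step shows: z**2*exp(z) + 4*z*exp(z) + 6*exp(z)
The correct value should be: z**2*exp(z) + 6*z*exp(z) + 6*exp(z)

Explanation: The coefficient 6 was incorrectly written as 4: the term 6*z*exp(z) was incorrectly written as 4*z*exp(z)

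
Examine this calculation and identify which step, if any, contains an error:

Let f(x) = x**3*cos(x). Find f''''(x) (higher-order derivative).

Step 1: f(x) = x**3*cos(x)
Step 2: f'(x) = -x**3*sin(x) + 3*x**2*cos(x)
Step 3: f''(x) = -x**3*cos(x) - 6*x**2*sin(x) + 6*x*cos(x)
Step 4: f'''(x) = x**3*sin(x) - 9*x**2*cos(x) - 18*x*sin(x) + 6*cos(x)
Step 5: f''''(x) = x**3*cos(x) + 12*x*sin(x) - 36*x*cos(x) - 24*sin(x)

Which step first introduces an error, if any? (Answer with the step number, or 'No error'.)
Step 5

Step 5 is incorrect due to a wrong exponent.
The step shows: x**3*cos(x) + 12*x*sin(x) - 36*x*cos(x) - 24*sin(x)
The correct value should be: x**3*cos(x) + 12*x**2*sin(x) - 36*x*cos(x) - 24*sin(x)

Explanation: The exponent 2 on x was incorrectly written as 1: the term 12*x**2*sin(x) was incorrectly written as 12*x*sin(x)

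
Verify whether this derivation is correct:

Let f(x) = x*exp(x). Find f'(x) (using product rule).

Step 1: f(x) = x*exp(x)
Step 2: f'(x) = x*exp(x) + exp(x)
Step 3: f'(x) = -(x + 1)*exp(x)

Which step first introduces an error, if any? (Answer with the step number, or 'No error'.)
Step 3

Step 3 is incorrect due to a sign flip.
The step shows: -(x + 1)*exp(x)
The correct value should be: (x + 1)*exp(x)

Explanation: The sign of the whole expression was flipped: the term (x + 1)*exp(x) was incorrectly written as -(x + 1)*exp(x)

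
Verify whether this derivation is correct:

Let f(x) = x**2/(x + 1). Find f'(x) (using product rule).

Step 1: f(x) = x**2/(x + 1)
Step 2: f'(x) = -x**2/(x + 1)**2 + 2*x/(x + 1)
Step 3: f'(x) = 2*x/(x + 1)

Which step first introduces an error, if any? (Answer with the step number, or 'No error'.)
Step 3

Step 3 is incorrect due to a dropped term.
The step shows: 2*x/(x + 1)
The correct value should be: -x**2/(x**2 + 2*x + 1) + 2*x/(x + 1)

Explanation: A term was dropped: the term -x**2/(x**2 + 2*x + 1) was incorrectly omitted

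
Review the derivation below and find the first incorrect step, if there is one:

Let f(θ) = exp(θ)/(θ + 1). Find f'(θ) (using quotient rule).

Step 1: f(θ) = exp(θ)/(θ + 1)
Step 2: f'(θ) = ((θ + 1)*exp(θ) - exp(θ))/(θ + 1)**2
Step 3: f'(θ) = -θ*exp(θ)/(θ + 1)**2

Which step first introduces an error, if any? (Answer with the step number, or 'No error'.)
Step 3

Step 3 is incorrect due to a sign flip.
The step shows: -θ*exp(θ)/(θ + 1)**2
The correct value should be: θ*exp(θ)/(θ + 1)**2

Explanation: The sign of the whole expression was flipped: the term θ*exp(θ)/(θ + 1)**2 was incorrectly written as -θ*exp(θ)/(θ + 1)**2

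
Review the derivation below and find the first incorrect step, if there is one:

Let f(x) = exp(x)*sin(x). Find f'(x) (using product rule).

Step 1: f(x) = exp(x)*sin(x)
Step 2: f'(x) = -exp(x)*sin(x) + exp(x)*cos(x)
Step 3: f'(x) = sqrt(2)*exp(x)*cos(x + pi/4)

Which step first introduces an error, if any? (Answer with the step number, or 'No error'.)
Step 2

Step 2 is incorrect due to a sign flip.
The step shows: -exp(x)*sin(x) + exp(x)*cos(x)
The correct value should be: exp(x)*sin(x) + exp(x)*cos(x)

Explanation: The sign of one term was flipped: the term exp(x)*sin(x) was incorrectly written as -exp(x)*sin(x)
The later steps are derived from this incorrect expression, so the error originates in Step 2.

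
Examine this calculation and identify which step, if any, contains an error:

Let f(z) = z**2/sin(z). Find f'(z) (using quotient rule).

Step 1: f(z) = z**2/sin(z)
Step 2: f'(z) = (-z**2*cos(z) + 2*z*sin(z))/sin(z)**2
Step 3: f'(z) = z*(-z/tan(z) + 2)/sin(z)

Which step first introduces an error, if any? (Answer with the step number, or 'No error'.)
No error

All steps in this derivation are correct.
The final answer f'(z) = z*(-z/tan(z) + 2)/sin(z) is valid.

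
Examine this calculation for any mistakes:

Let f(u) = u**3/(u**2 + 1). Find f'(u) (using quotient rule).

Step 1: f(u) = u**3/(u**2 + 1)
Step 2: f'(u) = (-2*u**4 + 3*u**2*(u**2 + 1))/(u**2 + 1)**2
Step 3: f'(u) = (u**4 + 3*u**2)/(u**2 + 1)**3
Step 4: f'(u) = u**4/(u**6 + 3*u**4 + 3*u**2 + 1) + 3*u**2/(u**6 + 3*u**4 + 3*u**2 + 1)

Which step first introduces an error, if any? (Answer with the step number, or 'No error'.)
Step 3

Step 3 is incorrect due to a wrong exponent.
The step shows: (u**4 + 3*u**2)/(u**2 + 1)**3
The correct value should be: (u**4 + 3*u**2)/(u**2 + 1)**2

Explanation: The exponent -2 on u**2 + 1 was incorrectly written as -3: the term (u**4 + 3*u**2)/(u**2 + 1)**2 was incorrectly written as (u**4 + 3*u**2)/(u**2 + 1)**3
The later steps are derived from this incorrect expression, so the error originates in Step 3.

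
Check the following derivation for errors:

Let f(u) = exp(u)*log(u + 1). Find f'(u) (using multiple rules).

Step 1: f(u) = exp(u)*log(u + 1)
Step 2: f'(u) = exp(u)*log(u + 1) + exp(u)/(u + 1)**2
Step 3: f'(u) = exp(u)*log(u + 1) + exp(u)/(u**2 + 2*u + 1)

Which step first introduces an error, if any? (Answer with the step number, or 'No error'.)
Step 2

Step 2 is incorrect due to a wrong exponent.
The step shows: exp(u)*log(u + 1) + exp(u)/(u + 1)**2
The correct value should be: exp(u)*log(u + 1) + exp(u)/(u + 1)

Explanation: The exponent -1 on u + 1 was incorrectly written as -2: the term exp(u)/(u + 1) was incorrectly written as exp(u)/(u + 1)**2
The later steps are derived from this incorrect expression, so the error originates in Step 2.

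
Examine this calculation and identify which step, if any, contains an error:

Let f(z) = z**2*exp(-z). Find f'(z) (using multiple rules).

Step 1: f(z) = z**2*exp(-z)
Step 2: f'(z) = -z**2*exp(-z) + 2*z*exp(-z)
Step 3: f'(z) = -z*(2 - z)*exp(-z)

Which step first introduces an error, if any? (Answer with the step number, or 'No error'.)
Step 3

Step 3 is incorrect due to a sign flip.
The step shows: -z*(2 - z)*exp(-z)
The correct value should be: z*(2 - z)*exp(-z)

Explanation: The sign of the whole expression was flipped: the term z*(2 - z)*exp(-z) was incorrectly written as -z*(2 - z)*exp(-z)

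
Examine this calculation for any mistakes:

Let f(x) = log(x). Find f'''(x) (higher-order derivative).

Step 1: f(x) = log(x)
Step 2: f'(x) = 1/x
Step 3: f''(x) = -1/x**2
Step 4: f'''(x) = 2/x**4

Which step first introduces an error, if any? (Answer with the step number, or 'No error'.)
Step 4

Step 4 is incorrect due to a wrong exponent.
The step shows: 2/x**4
The correct value should be: 2/x**3

Explanation: The exponent -3 on x was incorrectly written as -4: the term 2/x**3 was incorrectly written as 2/x**4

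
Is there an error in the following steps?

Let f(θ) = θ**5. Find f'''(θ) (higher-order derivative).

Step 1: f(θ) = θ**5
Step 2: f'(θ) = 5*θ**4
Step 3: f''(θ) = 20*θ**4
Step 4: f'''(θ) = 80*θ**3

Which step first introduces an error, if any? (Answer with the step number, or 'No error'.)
Step 3

Step 3 is incorrect due to a wrong exponent.
The step shows: 20*θ**4
The correct value should be: 20*θ**3

Explanation: The exponent 3 on θ was incorrectly written as 4: the term 20*θ**3 was incorrectly written as 20*θ**4
The later steps are derived from this incorrect expression, so the error originates in Step 3.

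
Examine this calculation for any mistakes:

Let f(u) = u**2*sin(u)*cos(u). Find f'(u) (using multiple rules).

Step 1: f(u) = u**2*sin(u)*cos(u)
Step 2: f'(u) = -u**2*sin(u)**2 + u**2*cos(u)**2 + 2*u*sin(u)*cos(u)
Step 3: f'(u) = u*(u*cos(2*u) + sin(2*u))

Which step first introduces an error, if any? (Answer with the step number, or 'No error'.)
No error

All steps in this derivation are correct.
The final answer f'(u) = u*(u*cos(2*u) + sin(2*u)) is valid.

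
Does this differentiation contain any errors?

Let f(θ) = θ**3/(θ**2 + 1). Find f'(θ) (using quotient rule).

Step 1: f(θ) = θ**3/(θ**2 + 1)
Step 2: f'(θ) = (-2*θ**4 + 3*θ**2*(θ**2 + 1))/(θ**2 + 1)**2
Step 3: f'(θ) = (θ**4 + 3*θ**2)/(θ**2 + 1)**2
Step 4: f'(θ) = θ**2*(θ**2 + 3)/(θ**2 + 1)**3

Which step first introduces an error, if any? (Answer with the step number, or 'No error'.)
Step 4

Step 4 is incorrect due to a wrong exponent.
The step shows: θ**2*(θ**2 + 3)/(θ**2 + 1)**3
The correct value should be: θ**2*(θ**2 + 3)/(θ**2 + 1)**2

Explanation: The exponent -2 on θ**2 + 1 was incorrectly written as -3: the term θ**2*(θ**2 + 3)/(θ**2 + 1)**2 was incorrectly written as θ**2*(θ**2 + 3)/(θ**2 + 1)**3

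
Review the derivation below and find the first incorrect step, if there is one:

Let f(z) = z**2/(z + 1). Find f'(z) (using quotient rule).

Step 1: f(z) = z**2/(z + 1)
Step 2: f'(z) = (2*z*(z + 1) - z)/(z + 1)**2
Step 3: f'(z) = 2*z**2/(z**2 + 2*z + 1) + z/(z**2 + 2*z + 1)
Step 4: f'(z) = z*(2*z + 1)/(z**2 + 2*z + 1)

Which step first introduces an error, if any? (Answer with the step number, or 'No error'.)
Step 2

Step 2 is incorrect due to a wrong exponent.
The step shows: (2*z*(z + 1) - z)/(z + 1)**2
The correct value should be: (-z**2 + 2*z*(z + 1))/(z + 1)**2

Explanation: The exponent 2 on z was incorrectly written as 1: the term (-z**2 + 2*z*(z + 1))/(z + 1)**2 was incorrectly written as (2*z*(z + 1) - z)/(z + 1)**2
The later steps are derived from this incorrect expression, so the error originates in Step 2.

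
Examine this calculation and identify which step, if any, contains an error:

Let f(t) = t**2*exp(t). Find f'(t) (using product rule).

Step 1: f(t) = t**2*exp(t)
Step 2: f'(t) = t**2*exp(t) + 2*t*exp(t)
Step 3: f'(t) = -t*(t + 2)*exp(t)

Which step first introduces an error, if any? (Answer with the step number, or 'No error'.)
Step 3

Step 3 is incorrect due to a sign flip.
The step shows: -t*(t + 2)*exp(t)
The correct value should be: t*(t + 2)*exp(t)

Explanation: The sign of the whole expression was flipped: the term t*(t + 2)*exp(t) was incorrectly written as -t*(t + 2)*exp(t)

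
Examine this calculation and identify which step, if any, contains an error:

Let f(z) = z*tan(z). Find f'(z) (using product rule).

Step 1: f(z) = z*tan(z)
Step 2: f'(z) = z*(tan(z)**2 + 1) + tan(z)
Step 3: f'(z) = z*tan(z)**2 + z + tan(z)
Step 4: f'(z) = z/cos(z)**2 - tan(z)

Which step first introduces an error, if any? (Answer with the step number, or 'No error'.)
Step 4

Step 4 is incorrect due to a sign flip.
The step shows: z/cos(z)**2 - tan(z)
The correct value should be: z/cos(z)**2 + tan(z)

Explanation: The sign of one term was flipped: the term tan(z) was incorrectly written as -tan(z)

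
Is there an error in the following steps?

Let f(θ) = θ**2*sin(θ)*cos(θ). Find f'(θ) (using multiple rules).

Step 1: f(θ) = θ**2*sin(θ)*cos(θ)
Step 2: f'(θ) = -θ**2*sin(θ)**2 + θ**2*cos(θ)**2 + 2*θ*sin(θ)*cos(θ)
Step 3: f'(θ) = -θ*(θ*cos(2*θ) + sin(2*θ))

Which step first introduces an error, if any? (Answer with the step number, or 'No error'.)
Step 3

Step 3 is incorrect due to a sign flip.
The step shows: -θ*(θ*cos(2*θ) + sin(2*θ))
The correct value should be: θ*(θ*cos(2*θ) + sin(2*θ))

Explanation: The sign of the whole expression was flipped: the term θ*(θ*cos(2*θ) + sin(2*θ)) was incorrectly written as -θ*(θ*cos(2*θ) + sin(2*θ))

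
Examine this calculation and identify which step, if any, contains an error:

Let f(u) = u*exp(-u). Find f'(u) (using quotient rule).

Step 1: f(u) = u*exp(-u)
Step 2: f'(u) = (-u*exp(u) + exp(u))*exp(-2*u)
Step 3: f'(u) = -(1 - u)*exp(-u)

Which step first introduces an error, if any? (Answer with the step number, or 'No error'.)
Step 3

Step 3 is incorrect due to a sign flip.
The step shows: -(1 - u)*exp(-u)
The correct value should be: (1 - u)*exp(-u)

Explanation: The sign of the whole expression was flipped: the term (1 - u)*exp(-u) was incorrectly written as -(1 - u)*exp(-u)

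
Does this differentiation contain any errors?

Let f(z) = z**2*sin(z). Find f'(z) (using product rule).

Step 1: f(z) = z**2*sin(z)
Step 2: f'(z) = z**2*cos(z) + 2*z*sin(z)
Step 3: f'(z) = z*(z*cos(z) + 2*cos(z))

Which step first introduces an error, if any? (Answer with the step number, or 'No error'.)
Step 3

Step 3 is incorrect due to a wrong trig function.
The step shows: z*(z*cos(z) + 2*cos(z))
The correct value should be: z*(z*cos(z) + 2*sin(z))

Explanation: sin(z) was incorrectly written as cos(z): the term z*(z*cos(z) + 2*sin(z)) was incorrectly written as z*(z*cos(z) + 2*cos(z))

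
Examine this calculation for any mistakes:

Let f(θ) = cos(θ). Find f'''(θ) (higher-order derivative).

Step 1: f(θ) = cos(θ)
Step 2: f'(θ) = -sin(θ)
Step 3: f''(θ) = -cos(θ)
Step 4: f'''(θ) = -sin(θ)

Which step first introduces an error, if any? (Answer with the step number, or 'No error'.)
Step 4

Step 4 is incorrect due to a sign flip.
The step shows: -sin(θ)
The correct value should be: sin(θ)

Explanation: The sign of the whole expression was flipped: the term sin(θ) was incorrectly written as -sin(θ)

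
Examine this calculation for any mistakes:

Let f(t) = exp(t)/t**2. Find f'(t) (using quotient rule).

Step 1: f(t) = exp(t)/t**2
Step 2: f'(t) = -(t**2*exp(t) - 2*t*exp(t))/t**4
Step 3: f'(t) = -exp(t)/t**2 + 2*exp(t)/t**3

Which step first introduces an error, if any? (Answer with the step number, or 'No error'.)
Step 2

Step 2 is incorrect due to a sign flip.
The step shows: -(t**2*exp(t) - 2*t*exp(t))/t**4
The correct value should be: (t**2*exp(t) - 2*t*exp(t))/t**4

Explanation: The sign of the whole expression was flipped: the term (t**2*exp(t) - 2*t*exp(t))/t**4 was incorrectly written as -(t**2*exp(t) - 2*t*exp(t))/t**4
The later steps are derived from this incorrect expression, so the error originates in Step 2.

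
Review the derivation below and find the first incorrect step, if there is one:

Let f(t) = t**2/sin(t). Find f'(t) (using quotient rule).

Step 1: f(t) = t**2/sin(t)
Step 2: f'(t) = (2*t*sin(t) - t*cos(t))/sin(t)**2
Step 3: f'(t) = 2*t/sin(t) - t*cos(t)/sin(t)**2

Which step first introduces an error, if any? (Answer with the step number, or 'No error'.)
Step 2

Step 2 is incorrect due to a wrong exponent.
The step shows: (2*t*sin(t) - t*cos(t))/sin(t)**2
The correct value should be: (-t**2*cos(t) + 2*t*sin(t))/sin(t)**2

Explanation: The exponent 2 on t was incorrectly written as 1: the term (-t**2*cos(t) + 2*t*sin(t))/sin(t)**2 was incorrectly written as (2*t*sin(t) - t*cos(t))/sin(t)**2
The later steps are derived from this incorrect expression, so the error originates in Step 2.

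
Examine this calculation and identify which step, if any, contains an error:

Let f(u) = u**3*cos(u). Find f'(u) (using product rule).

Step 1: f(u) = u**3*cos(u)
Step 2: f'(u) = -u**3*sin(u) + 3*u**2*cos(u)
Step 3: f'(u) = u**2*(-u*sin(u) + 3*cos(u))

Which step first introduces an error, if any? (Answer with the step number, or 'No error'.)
No error

All steps in this derivation are correct.
The final answer f'(u) = u**2*(-u*sin(u) + 3*cos(u)) is valid.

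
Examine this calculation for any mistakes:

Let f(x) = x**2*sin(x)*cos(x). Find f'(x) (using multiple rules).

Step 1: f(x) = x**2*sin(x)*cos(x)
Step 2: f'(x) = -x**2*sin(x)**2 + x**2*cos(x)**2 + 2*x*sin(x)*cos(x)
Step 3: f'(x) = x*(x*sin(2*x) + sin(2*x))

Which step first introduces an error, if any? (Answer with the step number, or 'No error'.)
Step 3

Step 3 is incorrect due to a wrong trig function.
The step shows: x*(x*sin(2*x) + sin(2*x))
The correct value should be: x*(x*cos(2*x) + sin(2*x))

Explanation: cos(2*x) was incorrectly written as sin(2*x): the term x*(x*cos(2*x) + sin(2*x)) was incorrectly written as x*(x*sin(2*x) + sin(2*x))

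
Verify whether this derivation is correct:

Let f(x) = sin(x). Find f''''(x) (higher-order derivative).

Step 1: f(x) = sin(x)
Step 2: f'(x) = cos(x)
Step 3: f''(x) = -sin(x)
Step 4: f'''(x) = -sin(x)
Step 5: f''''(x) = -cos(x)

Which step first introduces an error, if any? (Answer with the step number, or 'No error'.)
Step 4

Step 4 is incorrect due to a wrong trig function.
The step shows: -sin(x)
The correct value should be: -cos(x)

Explanation: cos(x) was incorrectly written as sin(x): the term -cos(x) was incorrectly written as -sin(x)
The later steps are derived from this incorrect expression, so the error originates in Step 4.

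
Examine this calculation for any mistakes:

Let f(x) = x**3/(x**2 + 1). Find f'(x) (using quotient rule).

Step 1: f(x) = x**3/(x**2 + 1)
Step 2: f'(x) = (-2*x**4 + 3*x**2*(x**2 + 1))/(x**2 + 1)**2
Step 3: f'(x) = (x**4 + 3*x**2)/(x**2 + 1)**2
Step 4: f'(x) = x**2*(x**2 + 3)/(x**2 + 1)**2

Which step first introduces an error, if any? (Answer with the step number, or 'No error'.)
No error

All steps in this derivation are correct.
The final answer f'(x) = x**2*(x**2 + 3)/(x**2 + 1)**2 is valid.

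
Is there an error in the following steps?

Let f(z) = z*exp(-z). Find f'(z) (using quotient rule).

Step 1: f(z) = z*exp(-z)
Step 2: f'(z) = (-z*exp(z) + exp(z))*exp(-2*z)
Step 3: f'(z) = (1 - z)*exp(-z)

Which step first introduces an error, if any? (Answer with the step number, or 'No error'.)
No error

All steps in this derivation are correct.
The final answer f'(z) = (1 - z)*exp(-z) is valid.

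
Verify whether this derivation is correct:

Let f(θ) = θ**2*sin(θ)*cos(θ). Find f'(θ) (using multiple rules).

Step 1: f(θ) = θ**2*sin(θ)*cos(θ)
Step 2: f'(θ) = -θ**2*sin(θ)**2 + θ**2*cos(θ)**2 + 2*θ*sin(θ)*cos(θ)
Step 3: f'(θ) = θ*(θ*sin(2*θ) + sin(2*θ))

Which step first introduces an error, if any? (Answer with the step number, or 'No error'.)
Step 3

Step 3 is incorrect due to a wrong trig function.
The step shows: θ*(θ*sin(2*θ) + sin(2*θ))
The correct value should be: θ*(θ*cos(2*θ) + sin(2*θ))

Explanation: cos(2*θ) was incorrectly written as sin(2*θ): the term θ*(θ*cos(2*θ) + sin(2*θ)) was incorrectly written as θ*(θ*sin(2*θ) + sin(2*θ))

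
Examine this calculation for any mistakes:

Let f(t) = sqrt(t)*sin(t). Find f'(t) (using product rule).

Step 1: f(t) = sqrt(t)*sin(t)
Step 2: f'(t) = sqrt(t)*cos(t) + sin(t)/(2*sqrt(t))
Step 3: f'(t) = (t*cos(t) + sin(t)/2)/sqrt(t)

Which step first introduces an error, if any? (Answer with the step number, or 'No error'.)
No error

All steps in this derivation are correct.
The final answer f'(t) = (t*cos(t) + sin(t)/2)/sqrt(t) is valid.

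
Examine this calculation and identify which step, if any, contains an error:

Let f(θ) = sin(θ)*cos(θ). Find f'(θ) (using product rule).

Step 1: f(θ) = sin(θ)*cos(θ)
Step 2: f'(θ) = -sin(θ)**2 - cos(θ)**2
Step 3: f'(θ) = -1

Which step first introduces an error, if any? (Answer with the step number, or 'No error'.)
Step 2

Step 2 is incorrect due to a sign flip.
The step shows: -sin(θ)**2 - cos(θ)**2
The correct value should be: -sin(θ)**2 + cos(θ)**2

Explanation: The sign of one term was flipped: the term cos(θ)**2 was incorrectly written as -cos(θ)**2
The later steps are derived from this incorrect expression, so the error originates in Step 2.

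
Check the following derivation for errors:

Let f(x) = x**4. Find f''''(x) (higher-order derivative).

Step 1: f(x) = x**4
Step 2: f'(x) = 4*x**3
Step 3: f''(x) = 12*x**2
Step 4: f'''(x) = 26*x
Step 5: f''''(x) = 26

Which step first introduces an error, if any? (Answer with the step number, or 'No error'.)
Step 4

Step 4 is incorrect due to a wrong coefficient.
The step shows: 26*x
The correct value should be: 24*x

Explanation: The coefficient 24 was incorrectly written as 26: the term 24*x was incorrectly written as 26*x
The later steps are derived from this incorrect expression, so the error originates in Step 4.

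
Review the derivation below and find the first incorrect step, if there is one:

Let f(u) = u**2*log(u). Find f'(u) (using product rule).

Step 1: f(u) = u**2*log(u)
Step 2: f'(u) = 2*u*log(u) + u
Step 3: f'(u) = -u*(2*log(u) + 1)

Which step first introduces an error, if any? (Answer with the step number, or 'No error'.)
Step 3

Step 3 is incorrect due to a sign flip.
The step shows: -u*(2*log(u) + 1)
The correct value should be: u*(2*log(u) + 1)

Explanation: The sign of the whole expression was flipped: the term u*(2*log(u) + 1) was incorrectly written as -u*(2*log(u) + 1)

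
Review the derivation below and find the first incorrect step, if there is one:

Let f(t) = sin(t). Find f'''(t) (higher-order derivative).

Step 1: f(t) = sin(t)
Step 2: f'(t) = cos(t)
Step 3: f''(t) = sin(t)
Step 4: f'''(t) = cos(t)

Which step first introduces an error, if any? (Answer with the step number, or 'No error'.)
Step 3

Step 3 is incorrect due to a sign flip.
The step shows: sin(t)
The correct value should be: -sin(t)

Explanation: The sign of the whole expression was flipped: the term -sin(t) was incorrectly written as sin(t)
The later steps are derived from this incorrect expression, so the error originates in Step 3.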